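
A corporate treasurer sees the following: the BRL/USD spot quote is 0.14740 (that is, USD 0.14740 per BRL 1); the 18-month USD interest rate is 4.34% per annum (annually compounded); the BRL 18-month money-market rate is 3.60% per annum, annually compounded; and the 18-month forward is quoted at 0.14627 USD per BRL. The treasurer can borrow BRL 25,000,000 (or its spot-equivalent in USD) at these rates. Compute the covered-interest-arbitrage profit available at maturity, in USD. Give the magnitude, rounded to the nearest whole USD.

T = 18/12 years.
Invest the BRL and cover forward: 25,000,000 × 1.054483123 × 0.14627 = USD 3,855,981.16.
Convert at spot and invest in USD: 25,000,000 × 0.14740 × 1.065801307 = USD 3,927,477.82.
The quoted forward undervalues BRL, so borrow BRL, convert to USD at spot, deposit the USD at 4.34%, and buy BRL forward at 0.14627 to cover the loan.
The gap between the two covered legs is USD 71,497.

USD 71,497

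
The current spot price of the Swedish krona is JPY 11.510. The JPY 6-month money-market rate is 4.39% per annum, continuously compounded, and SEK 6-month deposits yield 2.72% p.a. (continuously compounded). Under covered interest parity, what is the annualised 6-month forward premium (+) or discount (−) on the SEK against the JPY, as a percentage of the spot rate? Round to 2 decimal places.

T = 6/12 years.
F = S · g_JPY/g_SEK = 11.51 × 1.0221927/1.0136929 = 11.606511.
(F − S)/S ÷ T = (11.606511 − 11.51)/11.51/(6/12) = 0.016770 → 1.68%.

+1.68%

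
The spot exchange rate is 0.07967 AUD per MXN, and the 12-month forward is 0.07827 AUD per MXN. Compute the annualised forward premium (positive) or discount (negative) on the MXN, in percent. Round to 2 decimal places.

T = 1 year.
Period premium: (0.07827 − 0.07967)/0.07967 = -0.0175725.
Annualise by dividing by T: -0.0175725 / 1 = -0.017573 → -1.76%.

-1.76%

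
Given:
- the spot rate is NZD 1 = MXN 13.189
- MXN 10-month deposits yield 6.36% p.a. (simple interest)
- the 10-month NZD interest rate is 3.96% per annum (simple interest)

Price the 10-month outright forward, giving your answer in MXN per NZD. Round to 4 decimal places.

13.4444

T = 10/12 years.
Growth of 1 MXN over T: 1 + 0.0636×10/12 = 1.053000.
Growth of 1 NZD over T: 1 + 0.0396×10/12 = 1.033000.
Forward (MXN per NZD) = 13.189 × 1.053000 / 1.033000 = 13.444353.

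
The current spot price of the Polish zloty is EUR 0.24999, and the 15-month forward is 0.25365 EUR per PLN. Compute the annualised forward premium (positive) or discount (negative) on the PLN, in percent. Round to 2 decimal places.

T = 15/12 years.
PLN trades forward at +1.46406% vs spot over the period.
×(1/T) gives 1.17% p.a.

+1.17%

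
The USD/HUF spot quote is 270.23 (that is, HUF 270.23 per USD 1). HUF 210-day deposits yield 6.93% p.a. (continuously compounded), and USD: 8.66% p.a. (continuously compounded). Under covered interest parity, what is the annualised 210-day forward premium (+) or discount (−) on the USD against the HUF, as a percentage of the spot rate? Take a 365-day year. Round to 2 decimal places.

-1.72%

T = 210/365 years.
No-arbitrage forward: 270.23 × 1.0406768 / 1.0510868 = 267.55363 HUF/USD.
Annualised premium = (F − S)/S × (1/T) = (267.55363 − 270.23)/270.23 ÷ (210/365) = -1.72%.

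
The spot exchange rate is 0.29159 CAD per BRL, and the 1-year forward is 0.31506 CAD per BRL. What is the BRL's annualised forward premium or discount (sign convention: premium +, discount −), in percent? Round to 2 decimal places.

T = 1 year.
BRL trades forward at +8.04897% vs spot over the period.
×(1/T) gives 8.05% p.a.

+8.05%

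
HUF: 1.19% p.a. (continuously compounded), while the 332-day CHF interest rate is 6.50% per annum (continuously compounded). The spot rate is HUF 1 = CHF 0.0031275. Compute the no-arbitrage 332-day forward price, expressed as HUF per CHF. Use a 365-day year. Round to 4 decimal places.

304.6678

T = 332/365 years.
CHF growth factor: e^(0.0650×332/365) = 1.060906029.
Growth of 1 HUF over T: e^(0.0119×332/365) = 1.010882902.
Forward (CHF per HUF) = 0.0031275 × 1.060906029 / 1.010882902 = 0.00328226306.
Quoted the other way: 1/0.00328226306 = 304.6678 HUF per CHF.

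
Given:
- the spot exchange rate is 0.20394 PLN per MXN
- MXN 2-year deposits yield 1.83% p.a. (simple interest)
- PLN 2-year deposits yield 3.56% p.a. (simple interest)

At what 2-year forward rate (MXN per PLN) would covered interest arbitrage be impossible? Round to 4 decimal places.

4.7450

T = 2 years.
PLN accumulates by 1 + 0.0356×2 = 1.071200.
MXN accumulates by 1 + 0.0183×2 = 1.036600.
So F = 0.20394 × 1.071200 / 1.036600 = 0.2107472 (PLN/MXN).
Invert for MXN per PLN: 1 / 0.2107472 = 4.7450.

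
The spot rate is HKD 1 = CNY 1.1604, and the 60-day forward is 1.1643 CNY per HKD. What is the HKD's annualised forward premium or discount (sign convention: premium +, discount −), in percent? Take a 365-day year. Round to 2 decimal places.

+2.04%

T = 60/365 years.
(F − S)/S = (1.1643 − 1.1604)/1.1604 = 0.0033609.
Annualise by dividing by T: 0.0033609 / (60/365) = 0.020445 → 2.04%.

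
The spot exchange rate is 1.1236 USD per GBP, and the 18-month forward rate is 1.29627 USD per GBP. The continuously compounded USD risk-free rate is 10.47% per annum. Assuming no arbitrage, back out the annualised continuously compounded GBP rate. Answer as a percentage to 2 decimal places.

T = 18/12 years.
F/S = 1.29627/1.1236 = 1.1536757 = (growth of USD) / (growth of GBP).
The USD side grows by e^(0.1047×18/12) = 1.1700541.
So the GBP growth factor = 1.0141967.
Take logs: ln 1.0141967 / (18/12) = 0.009398, so 0.94%.

0.94%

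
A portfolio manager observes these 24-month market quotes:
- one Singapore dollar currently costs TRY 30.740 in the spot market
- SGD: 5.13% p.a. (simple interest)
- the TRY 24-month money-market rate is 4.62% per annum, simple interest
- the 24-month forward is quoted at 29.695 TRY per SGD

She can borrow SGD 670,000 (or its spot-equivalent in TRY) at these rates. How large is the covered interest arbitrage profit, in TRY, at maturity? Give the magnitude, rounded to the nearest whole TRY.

TRY 561,908

T = 2 years.
Invest the SGD and cover forward: 670,000 × 1.102600 × 29.695 = TRY 21,936,943.69.
Convert at spot and invest in TRY: 670,000 × 30.740 × 1.092400 = TRY 22,498,851.92.
The quoted forward undervalues SGD, so borrow SGD, convert to TRY at spot, deposit the TRY at 4.62%, and buy SGD forward at 29.695 to cover the loan.
Arbitrage profit = |21,936,943.69 − 22,498,851.92| = TRY 561,908.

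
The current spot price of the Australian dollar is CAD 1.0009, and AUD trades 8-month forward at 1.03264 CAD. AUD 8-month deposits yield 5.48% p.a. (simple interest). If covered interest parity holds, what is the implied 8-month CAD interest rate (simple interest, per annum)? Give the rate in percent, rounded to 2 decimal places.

10.41%

T = 8/12 years.
CIP gives F = S · g_CAD/g_AUD, so g_CAD/g_AUD = 1.03264/1.0009 = 1.0317115.
The AUD side grows by 1 + 0.0548×8/12 = 1.0365333.
So the CAD growth factor = 1.0694033.
(1.0694033 − 1)/T = 0.104105, i.e. 10.41%.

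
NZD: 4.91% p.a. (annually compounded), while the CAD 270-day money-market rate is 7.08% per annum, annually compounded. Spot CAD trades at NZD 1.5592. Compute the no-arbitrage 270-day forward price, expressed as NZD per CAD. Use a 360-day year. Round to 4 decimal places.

1.5354

T = 270/360 years.
Growth of 1 NZD over T: (1 + 0.0491)^(270/360) = 1.0366035.
Growth of 1 CAD over T: (1 + 0.0708)^(270/360) = 1.0526434.
So F = 1.5592 × 1.0366035 / 1.0526434 = 1.535441 (NZD/CAD).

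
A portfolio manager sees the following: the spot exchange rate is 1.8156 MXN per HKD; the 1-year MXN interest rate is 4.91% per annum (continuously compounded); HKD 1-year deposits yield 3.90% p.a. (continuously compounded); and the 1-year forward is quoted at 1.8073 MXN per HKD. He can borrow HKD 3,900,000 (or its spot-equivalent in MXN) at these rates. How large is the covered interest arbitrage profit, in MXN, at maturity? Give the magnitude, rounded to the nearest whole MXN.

T = 1 year.
Route A — deposit HKD, sell forward: 3,900,000 × 1.039770484 × 1.8073 = MXN 7,328,791.06.
Route B — convert at spot, deposit MXN: 3,900,000 × 1.8156 × 1.050325378 = MXN 7,437,185.95.
The quoted forward undervalues HKD, so borrow HKD, convert to MXN at spot, deposit the MXN at 4.91%, and buy HKD forward at 1.8073 to cover the loan.
Profit = 7,437,185.95 − 7,328,791.06 = MXN 108,395.

MXN 108,395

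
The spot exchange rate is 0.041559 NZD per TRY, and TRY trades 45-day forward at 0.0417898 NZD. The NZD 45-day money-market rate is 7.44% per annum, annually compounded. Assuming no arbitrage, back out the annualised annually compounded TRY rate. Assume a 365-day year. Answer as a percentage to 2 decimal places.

T = 45/365 years.
CIP gives F = S · g_NZD/g_TRY, so g_NZD/g_TRY = 0.0417898/0.041559 = 1.0055536.
The NZD side grows by (1 + 0.0744)^(45/365) = 1.0088867.
That pins the TRY growth at 1.0033147.
r = 1.0033147^(365/45) − 1 = 0.027205 → 2.72%.

2.72%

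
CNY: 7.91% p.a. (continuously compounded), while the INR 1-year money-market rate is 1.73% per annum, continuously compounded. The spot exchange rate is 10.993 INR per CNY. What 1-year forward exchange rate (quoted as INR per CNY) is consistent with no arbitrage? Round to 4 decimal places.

10.3342

T = 1 year.
INR growth factor: e^(0.0173×1) = 1.01745051.
Growth of 1 CNY over T: e^(0.0791×1) = 1.08231255.
CIP: F = S · (grow INR)/(grow CNY) = 10.993 × 1.01745051/1.08231255 = 10.334199 INR per CNY.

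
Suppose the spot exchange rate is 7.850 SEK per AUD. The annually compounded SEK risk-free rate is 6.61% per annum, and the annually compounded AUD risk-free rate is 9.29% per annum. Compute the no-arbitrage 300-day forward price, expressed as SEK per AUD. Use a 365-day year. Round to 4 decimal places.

7.6914

T = 300/365 years.
SEK accumulates by (1 + 0.0661)^(300/365) = 1.054017.
AUD growth factor: (1 + 0.0929)^(300/365) = 1.0757465.
CIP: F = S · (grow SEK)/(grow AUD) = 7.85 × 1.054017/1.0757465 = 7.691434 SEK per AUD.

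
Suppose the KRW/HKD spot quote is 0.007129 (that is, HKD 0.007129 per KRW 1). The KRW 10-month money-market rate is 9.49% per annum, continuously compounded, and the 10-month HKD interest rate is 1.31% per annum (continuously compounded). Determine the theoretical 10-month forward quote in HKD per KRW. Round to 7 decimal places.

0.0066592

T = 10/12 years.
Growth of 1 HKD over T: e^(0.0131×10/12) = 1.0109765.
Growth of 1 KRW over T: e^(0.0949×10/12) = 1.0822945.
So F = 0.007129 × 1.0109765 / 1.0822945 = 0.006659233 (HKD/KRW).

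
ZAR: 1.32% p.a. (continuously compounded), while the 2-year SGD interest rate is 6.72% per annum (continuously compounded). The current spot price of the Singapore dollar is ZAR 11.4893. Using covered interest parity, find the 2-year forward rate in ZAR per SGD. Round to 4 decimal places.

T = 2 years.
Growth of 1 ZAR over T: e^(0.0132×2) = 1.02675157.
SGD growth factor: e^(0.0672×2) = 1.14385027.
Forward (ZAR per SGD) = 11.4893 × 1.02675157 / 1.14385027 = 10.313113.

10.3131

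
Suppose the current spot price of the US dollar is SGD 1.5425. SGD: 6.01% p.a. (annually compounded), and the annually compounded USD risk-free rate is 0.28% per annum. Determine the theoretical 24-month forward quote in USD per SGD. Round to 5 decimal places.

0.58011

T = 2 years.
SGD growth factor: (1 + 0.0601)^2 = 1.123812.
USD growth factor: (1 + 0.0028)^2 = 1.0056078.
Forward (SGD per USD) = 1.5425 × 1.123812 / 1.0056078 = 1.723813.
Invert for USD per SGD: 1 / 1.723813 = 0.58011.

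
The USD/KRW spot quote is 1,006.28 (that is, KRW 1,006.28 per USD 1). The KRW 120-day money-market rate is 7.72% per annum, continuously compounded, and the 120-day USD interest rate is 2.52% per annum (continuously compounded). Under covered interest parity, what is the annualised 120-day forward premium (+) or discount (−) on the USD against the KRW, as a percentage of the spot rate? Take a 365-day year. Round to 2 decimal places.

+5.24%

T = 120/365 years.
No-arbitrage forward: 1006.28 × 1.0257057 / 1.0083193 = 1023.63124 KRW/USD.
Annualised premium = (F − S)/S × (1/T) = (1023.63124 − 1006.28)/1006.28 ÷ (120/365) = 5.24%.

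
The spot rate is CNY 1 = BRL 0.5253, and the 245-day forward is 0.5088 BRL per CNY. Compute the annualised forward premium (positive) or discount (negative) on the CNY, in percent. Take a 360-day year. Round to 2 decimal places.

T = 245/360 years.
Period premium: (0.5088 − 0.5253)/0.5253 = -0.0314106.
Per annum: -0.0314106 / (245/360) = -0.046154 = -4.62%.

-4.62%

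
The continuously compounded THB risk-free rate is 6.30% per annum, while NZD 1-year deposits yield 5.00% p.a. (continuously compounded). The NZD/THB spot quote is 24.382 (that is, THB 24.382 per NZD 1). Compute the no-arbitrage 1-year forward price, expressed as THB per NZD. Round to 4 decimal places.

T = 1 year.
Growth of 1 THB over T: e^(0.0630×1) = 1.06502684.
Growth of 1 NZD over T: e^(0.0500×1) = 1.0512711.
Forward (THB per NZD) = 24.382 × 1.06502684 / 1.0512711 = 24.701035.

24.7010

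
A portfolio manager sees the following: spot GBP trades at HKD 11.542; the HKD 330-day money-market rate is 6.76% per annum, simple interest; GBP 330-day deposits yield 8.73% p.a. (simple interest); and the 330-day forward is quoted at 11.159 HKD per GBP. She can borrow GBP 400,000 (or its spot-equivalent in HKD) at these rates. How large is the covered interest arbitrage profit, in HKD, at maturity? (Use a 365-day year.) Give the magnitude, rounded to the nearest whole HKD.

HKD 83,062

T = 330/365 years.
Invest the GBP and cover forward: 400,000 × 1.078928767 × 11.159 = HKD 4,815,906.44.
Convert at spot and invest in HKD: 400,000 × 11.542 × 1.061117808 = HKD 4,898,968.70.
The quoted forward undervalues GBP, so borrow GBP, convert to HKD at spot, deposit the HKD at 6.76%, and buy GBP forward at 11.159 to cover the loan.
Arbitrage profit = |4,815,906.44 − 4,898,968.70| = HKD 83,062.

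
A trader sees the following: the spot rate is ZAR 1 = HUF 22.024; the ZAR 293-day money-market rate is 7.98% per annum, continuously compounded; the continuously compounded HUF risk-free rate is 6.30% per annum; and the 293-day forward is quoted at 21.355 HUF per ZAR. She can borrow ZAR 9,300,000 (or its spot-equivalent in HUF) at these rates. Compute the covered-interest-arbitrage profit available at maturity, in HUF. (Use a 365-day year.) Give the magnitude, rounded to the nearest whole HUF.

T = 293/365 years.
Route A — deposit ZAR, sell forward: 9,300,000 × 1.06615490574 × 21.355 = HUF 211,739,963.51.
Route B — convert at spot, deposit HUF: 9,300,000 × 22.024 × 1.05187322946 = HUF 215,448,040.85.
The quoted forward undervalues ZAR, so borrow ZAR, convert to HUF at spot, deposit the HUF at 6.30%, and buy ZAR forward at 21.355 to cover the loan.
Profit = 215,448,040.85 − 211,739,963.51 = HUF 3,708,077.

HUF 3,708,077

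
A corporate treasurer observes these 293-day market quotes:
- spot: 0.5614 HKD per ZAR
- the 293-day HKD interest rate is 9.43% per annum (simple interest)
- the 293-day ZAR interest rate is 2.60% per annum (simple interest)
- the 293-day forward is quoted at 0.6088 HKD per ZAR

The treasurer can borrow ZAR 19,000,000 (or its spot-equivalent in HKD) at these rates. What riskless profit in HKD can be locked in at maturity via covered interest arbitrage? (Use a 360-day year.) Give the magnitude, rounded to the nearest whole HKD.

T = 293/360 years.
Invest the ZAR and cover forward: 19,000,000 × 1.0211611111 × 0.6088 = HKD 11,811,974.80.
Convert at spot and invest in HKD: 19,000,000 × 0.5614 × 1.0767497222 = HKD 11,485,258.59.
The quoted forward overvalues ZAR, so borrow HKD, buy ZAR at spot, deposit the ZAR at 2.60%, and sell the proceeds forward at 0.6088.
The gap between the two covered legs is HKD 326,716.

HKD 326,716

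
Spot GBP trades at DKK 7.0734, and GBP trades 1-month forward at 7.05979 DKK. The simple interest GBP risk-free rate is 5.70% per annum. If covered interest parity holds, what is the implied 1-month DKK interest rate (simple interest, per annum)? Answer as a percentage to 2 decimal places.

T = 1/12 years.
By CIP, F/S equals the DKK-to-GBP growth ratio: 7.05979/7.0734 = 0.9980759.
The GBP side grows by 1 + 0.0570×1/12 = 1.004750.
Hence g_DKK = 1.0028168.
r = (1.0028168 − 1)/(1/12) = 0.033802 → 3.38%.

3.38%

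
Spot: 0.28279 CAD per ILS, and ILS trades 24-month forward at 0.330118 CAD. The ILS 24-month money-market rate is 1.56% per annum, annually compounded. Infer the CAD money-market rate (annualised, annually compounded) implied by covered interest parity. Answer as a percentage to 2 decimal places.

T = 2 years.
F/S = 0.330118/0.28279 = 1.1673609 = (growth of CAD) / (growth of ILS).
The ILS side grows by (1 + 0.0156)^2 = 1.0314434.
That pins the CAD growth at 1.2040667.
r = 1.2040667^(1/2) − 1 = 0.097300 → 9.73%.

9.73%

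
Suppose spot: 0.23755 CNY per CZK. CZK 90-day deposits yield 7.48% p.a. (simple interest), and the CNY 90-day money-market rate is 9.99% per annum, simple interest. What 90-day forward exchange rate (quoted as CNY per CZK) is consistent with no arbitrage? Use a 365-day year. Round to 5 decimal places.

0.23899

T = 90/365 years.
Growth of 1 CNY over T: 1 + 0.0999×90/365 = 1.0246329.
Growth of 1 CZK over T: 1 + 0.0748×90/365 = 1.0184438.
So F = 0.23755 × 1.0246329 / 1.0184438 = 0.2389936 (CNY/CZK).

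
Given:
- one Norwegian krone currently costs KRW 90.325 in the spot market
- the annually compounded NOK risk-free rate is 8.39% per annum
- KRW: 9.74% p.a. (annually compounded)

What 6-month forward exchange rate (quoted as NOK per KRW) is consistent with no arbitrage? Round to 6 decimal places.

0.011003

T = 6/12 years.
Growth of 1 KRW over T: (1 + 0.0974)^(6/12) = 1.0475686.
NOK accumulates by (1 + 0.0839)^(6/12) = 1.0411052.
Forward (KRW per NOK) = 90.325 × 1.0475686 / 1.0411052 = 90.88576.
Quoted the other way: 1/90.88576 = 0.011003 NOK per KRW.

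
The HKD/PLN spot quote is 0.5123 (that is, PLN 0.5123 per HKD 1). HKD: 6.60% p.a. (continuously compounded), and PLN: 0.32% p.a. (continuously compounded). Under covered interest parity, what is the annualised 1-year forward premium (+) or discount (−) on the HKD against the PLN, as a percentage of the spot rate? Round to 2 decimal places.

-6.09%

T = 1 year.
CIP forward (PLN per HKD) = 0.5123 × 1.0032051/1.0682267 = 0.4811170.
Annualised premium = (F − S)/S × (1/T) = (0.4811170 − 0.5123)/0.5123 ÷ 1 = -6.09%.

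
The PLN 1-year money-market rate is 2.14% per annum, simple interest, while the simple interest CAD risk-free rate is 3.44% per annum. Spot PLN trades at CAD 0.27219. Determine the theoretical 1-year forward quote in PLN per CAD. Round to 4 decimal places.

3.6277

T = 1 year.
CAD accumulates by 1 + 0.0344×1 = 1.034400.
PLN accumulates by 1 + 0.0214×1 = 1.021400.
Forward (CAD per PLN) = 0.27219 × 1.034400 / 1.021400 = 0.2756543.
Invert for PLN per CAD: 1 / 0.2756543 = 3.6277.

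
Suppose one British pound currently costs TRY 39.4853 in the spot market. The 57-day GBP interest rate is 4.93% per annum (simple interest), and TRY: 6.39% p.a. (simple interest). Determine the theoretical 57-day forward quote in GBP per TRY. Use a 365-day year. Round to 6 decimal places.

T = 57/365 years.
TRY accumulates by 1 + 0.0639×57/365 = 1.0099789.
Growth of 1 GBP over T: 1 + 0.0493×57/365 = 1.0076989.
Forward (TRY per GBP) = 39.4853 × 1.0099789 / 1.0076989 = 39.57464.
Invert for GBP per TRY: 1 / 39.57464 = 0.025269.

0.025269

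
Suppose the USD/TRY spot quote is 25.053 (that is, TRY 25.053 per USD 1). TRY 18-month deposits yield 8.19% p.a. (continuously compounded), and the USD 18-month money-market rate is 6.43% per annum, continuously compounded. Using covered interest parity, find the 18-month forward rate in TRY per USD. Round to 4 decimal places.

25.7232

T = 18/12 years.
TRY accumulates by e^(0.0819×18/12) = 1.1307148.
USD accumulates by e^(0.0643×18/12) = 1.10125452.
So F = 25.053 × 1.1307148 / 1.10125452 = 25.723207 (TRY/USD).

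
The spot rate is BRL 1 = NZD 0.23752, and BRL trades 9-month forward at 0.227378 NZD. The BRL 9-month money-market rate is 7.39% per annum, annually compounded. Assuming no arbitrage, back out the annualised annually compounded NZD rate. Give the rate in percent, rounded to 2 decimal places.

T = 9/12 years.
F/S = 0.227378/0.23752 = 0.9573004 = (growth of NZD) / (growth of BRL).
BRL growth factor: (1 + 0.0739)^(9/12) = 1.0549282.
Hence g_NZD = 1.0098832.
Annualise: 1.0098832^(12/9) − 1 = 0.013199 = 1.32%.

1.32%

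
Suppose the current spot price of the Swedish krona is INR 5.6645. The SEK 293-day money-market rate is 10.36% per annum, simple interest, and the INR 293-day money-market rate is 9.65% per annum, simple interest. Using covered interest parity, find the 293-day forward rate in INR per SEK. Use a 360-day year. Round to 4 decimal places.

T = 293/360 years.
INR accumulates by 1 + 0.0965×293/360 = 1.0785403.
Growth of 1 SEK over T: 1 + 0.1036×293/360 = 1.0843189.
Forward (INR per SEK) = 5.6645 × 1.0785403 / 1.0843189 = 5.634312.

5.6343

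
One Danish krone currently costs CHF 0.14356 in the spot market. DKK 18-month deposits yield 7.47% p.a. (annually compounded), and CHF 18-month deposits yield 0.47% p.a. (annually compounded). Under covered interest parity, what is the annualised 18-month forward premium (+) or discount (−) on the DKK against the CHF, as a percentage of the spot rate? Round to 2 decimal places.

T = 18/12 years.
No-arbitrage forward: 0.14356 × 1.0070583 / 1.1141172 = 0.12976488 CHF/DKK.
(F − S)/S ÷ T = (0.12976488 − 0.14356)/0.14356/(18/12) = -0.064062 → -6.41%.

-6.41%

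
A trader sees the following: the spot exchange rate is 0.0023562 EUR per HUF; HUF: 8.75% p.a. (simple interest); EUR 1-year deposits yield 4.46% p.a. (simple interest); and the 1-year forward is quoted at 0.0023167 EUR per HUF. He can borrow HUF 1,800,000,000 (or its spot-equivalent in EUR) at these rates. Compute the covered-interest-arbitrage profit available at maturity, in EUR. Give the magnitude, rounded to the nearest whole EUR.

T = 1 year.
Keep in HUF, deliver into the forward: 1,800,000,000·1.087500·0.0023167 = EUR 4,534,940.25.
Swap to EUR now, deposit: 1,800,000,000·0.0023562·1.044600 = EUR 4,430,315.74.
The quoted forward overvalues HUF, so borrow EUR, buy HUF at spot, deposit the HUF at 8.75%, and sell the proceeds forward at 0.0023167.
Profit = 4,534,940.25 − 4,430,315.74 = EUR 104,625.

EUR 104,625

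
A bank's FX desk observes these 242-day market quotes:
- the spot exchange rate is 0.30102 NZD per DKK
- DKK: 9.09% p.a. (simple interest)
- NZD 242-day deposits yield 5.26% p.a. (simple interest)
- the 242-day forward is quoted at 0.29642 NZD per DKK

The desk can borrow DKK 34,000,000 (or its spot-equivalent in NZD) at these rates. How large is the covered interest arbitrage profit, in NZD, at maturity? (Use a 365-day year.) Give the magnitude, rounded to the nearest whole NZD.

T = 242/365 years.
Route A — deposit DKK, sell forward: 34,000,000 × 1.0602679452 × 0.29642 = NZD 10,685,677.23.
Route B — convert at spot, deposit NZD: 34,000,000 × 0.30102 × 1.0348745205 = NZD 10,591,609.56.
The quoted forward overvalues DKK, so borrow NZD, buy DKK at spot, deposit the DKK at 9.09%, and sell the proceeds forward at 0.29642.
Profit = 10,685,677.23 − 10,591,609.56 = NZD 94,068.

NZD 94,068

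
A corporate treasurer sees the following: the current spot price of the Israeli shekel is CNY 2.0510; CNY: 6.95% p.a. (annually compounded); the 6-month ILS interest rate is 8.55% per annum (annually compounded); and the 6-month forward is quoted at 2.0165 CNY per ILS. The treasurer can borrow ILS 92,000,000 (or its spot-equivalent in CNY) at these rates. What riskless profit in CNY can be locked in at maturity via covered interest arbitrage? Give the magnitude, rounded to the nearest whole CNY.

CNY 1,852,660

T = 6/12 years.
Keep in ILS, deliver into the forward: 92,000,000·1.04187331284·2.0165 = CNY 193,286,253.25.
Swap to CNY now, deposit: 92,000,000·2.0510·1.03416633092 = CNY 195,138,913.31.
The quoted forward undervalues ILS, so borrow ILS, convert to CNY at spot, deposit the CNY at 6.95%, and buy ILS forward at 2.0165 to cover the loan.
Arbitrage profit = |193,286,253.25 − 195,138,913.31| = CNY 1,852,660.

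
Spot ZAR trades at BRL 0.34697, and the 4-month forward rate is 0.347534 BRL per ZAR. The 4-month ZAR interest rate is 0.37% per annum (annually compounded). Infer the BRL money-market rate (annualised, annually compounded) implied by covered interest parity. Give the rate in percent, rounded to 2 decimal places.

0.86%

T = 4/12 years.
By CIP, F/S equals the BRL-to-ZAR growth ratio: 0.347534/0.34697 = 1.0016255.
ZAR growth factor: (1 + 0.0037)^(4/12) = 1.0012318.
That pins the BRL growth at 1.0028593.
r = 1.0028593^(12/4) − 1 = 0.008602 → 0.86%.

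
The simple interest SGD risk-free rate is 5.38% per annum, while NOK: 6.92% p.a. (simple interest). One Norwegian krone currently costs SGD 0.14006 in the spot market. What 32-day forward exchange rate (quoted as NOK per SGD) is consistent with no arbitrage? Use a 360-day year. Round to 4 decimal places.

7.1495

T = 32/360 years.
Growth of 1 SGD over T: 1 + 0.0538×32/360 = 1.0047822.
Growth of 1 NOK over T: 1 + 0.0692×32/360 = 1.0061511.
Forward (SGD per NOK) = 0.14006 × 1.0047822 / 1.0061511 = 0.1398694.
Invert for NOK per SGD: 1 / 0.1398694 = 7.1495.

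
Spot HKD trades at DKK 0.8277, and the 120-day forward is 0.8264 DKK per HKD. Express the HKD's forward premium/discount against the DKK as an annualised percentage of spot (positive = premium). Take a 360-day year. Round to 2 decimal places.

-0.47%

T = 120/360 years.
Period premium: (0.8264 − 0.8277)/0.8277 = -0.0015706.
Annualise by dividing by T: -0.0015706 / (120/360) = -0.004712 → -0.47%.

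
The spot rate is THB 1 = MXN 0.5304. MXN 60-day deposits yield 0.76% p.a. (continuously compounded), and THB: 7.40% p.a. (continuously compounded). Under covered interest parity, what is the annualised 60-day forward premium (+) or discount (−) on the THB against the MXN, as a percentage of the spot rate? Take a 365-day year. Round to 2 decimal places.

T = 60/365 years.
F = S · g_MXN/g_THB = 0.5304 × 1.0012501/1.0122387 = 0.5246421.
Annualised premium = (F − S)/S × (1/T) = (0.5246421 − 0.5304)/0.5304 ÷ (60/365) = -6.60%.

-6.60%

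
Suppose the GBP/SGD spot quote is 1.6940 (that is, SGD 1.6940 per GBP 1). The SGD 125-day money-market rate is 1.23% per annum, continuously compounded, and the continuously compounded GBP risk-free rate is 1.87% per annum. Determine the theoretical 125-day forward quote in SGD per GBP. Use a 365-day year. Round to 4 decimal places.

T = 125/365 years.
Growth of 1 SGD over T: e^(0.0123×125/365) = 1.0042212.
Growth of 1 GBP over T: e^(0.0187×125/365) = 1.0064247.
CIP: F = S · (grow SGD)/(grow GBP) = 1.694 × 1.0042212/1.0064247 = 1.690291 SGD per GBP.

1.6903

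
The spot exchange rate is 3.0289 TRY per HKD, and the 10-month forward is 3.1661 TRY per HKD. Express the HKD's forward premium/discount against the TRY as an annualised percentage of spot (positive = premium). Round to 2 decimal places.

+5.44%

T = 10/12 years.
(F − S)/S = (3.1661 − 3.0289)/3.0289 = 0.0452970.
×(1/T) gives 5.44% p.a.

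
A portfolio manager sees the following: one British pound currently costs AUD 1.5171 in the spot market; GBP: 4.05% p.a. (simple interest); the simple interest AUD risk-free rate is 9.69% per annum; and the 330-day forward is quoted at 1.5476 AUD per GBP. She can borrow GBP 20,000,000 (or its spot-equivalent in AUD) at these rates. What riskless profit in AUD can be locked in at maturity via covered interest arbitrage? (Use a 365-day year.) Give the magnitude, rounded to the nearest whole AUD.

AUD 914,857

T = 330/365 years.
Route A — deposit GBP, sell forward: 20,000,000 × 1.0366164384 × 1.5476 = AUD 32,085,352.00.
Route B — convert at spot, deposit AUD: 20,000,000 × 1.5171 × 1.0876082192 = AUD 33,000,208.59.
The quoted forward undervalues GBP, so borrow GBP, convert to AUD at spot, deposit the AUD at 9.69%, and buy GBP forward at 1.5476 to cover the loan.
Arbitrage profit = |32,085,352.00 − 33,000,208.59| = AUD 914,857.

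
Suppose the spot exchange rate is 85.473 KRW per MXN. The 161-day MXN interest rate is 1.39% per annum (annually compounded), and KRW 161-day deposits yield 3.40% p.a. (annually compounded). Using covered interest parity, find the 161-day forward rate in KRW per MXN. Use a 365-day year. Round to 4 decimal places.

T = 161/365 years.
Growth of 1 KRW over T: (1 + 0.0340)^(161/365) = 1.01485723.
MXN growth factor: (1 + 0.0139)^(161/365) = 1.00610759.
So F = 85.473 × 1.01485723 / 1.00610759 = 86.216318 (KRW/MXN).

86.2163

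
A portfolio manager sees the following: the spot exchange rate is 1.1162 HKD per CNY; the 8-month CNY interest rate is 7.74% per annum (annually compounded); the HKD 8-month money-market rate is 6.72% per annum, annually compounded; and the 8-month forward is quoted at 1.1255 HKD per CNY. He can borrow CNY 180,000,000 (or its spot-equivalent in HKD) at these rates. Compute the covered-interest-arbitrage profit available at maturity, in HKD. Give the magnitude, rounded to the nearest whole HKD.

HKD 3,094,109

T = 8/12 years.
Route A — deposit CNY, sell forward: 180,000,000 × 1.0509562747 × 1.1255 = HKD 212,913,231.69.
Route B — convert at spot, deposit HKD: 180,000,000 × 1.1162 × 1.04431266355 = HKD 209,819,123.11.
The quoted forward overvalues CNY, so borrow HKD, buy CNY at spot, deposit the CNY at 7.74%, and sell the proceeds forward at 1.1255.
The gap between the two covered legs is HKD 3,094,109.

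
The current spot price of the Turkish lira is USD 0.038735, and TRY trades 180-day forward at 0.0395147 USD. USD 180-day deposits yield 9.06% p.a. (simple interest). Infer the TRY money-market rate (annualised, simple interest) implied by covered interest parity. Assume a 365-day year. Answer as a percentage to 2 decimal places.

4.88%

T = 180/365 years.
F/S = 0.0395147/0.038735 = 1.0201291 = (growth of USD) / (growth of TRY).
The USD side grows by 1 + 0.0906×180/365 = 1.0446795.
Hence g_TRY = 1.024066.
(1.024066 − 1)/T = 0.048800, i.e. 4.88%.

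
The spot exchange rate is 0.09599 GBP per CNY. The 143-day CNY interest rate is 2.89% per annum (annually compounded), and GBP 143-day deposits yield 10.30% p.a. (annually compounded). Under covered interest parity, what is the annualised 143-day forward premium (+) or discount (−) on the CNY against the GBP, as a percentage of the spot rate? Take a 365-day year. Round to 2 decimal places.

T = 143/365 years.
No-arbitrage forward: 0.09599 × 1.0391549 / 1.0112245 = 0.09864128 GBP/CNY.
(F − S)/S ÷ T = (0.09864128 − 0.09599)/0.09599/(143/365) = 0.070500 → 7.05%.

+7.05%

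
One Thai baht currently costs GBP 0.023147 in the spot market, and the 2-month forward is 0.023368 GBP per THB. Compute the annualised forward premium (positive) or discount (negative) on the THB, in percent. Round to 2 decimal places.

T = 2/12 years.
(F − S)/S = (0.023368 − 0.023147)/0.023147 = 0.0095477.
Per annum: 0.0095477 / (2/12) = 0.057286 = 5.73%.

+5.73%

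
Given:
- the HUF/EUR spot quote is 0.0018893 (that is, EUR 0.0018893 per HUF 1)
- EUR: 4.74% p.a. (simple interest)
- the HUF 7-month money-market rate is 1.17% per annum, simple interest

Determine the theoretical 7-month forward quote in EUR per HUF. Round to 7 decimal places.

0.0019284

T = 7/12 years.
Growth of 1 EUR over T: 1 + 0.0474×7/12 = 1.027650.
Growth of 1 HUF over T: 1 + 0.0117×7/12 = 1.006825.
CIP: F = S · (grow EUR)/(grow HUF) = 0.0018893 × 1.027650/1.006825 = 0.001928378 EUR per HUF.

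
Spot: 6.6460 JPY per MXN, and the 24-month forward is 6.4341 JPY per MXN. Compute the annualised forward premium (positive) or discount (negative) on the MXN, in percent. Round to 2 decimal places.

-1.59%

T = 2 years.
MXN trades forward at -3.18838% vs spot over the period.
Annualise by dividing by T: -0.0318838 / 2 = -0.015942 → -1.59%.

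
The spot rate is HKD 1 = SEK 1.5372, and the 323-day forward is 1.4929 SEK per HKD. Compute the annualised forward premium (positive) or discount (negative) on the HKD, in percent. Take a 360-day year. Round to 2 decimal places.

T = 323/360 years.
Period premium: (1.4929 − 1.5372)/1.5372 = -0.0288186.
Annualise by dividing by T: -0.0288186 / (323/360) = -0.032120 → -3.21%.

-3.21%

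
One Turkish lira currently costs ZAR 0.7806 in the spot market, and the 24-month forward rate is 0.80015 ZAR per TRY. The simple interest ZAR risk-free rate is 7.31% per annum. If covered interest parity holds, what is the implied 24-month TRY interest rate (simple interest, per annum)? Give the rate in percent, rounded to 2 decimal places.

T = 2 years.
F/S = 0.80015/0.7806 = 1.0250448 = (growth of ZAR) / (growth of TRY).
ZAR growth factor: 1 + 0.0731×2 = 1.146200.
Hence g_TRY = 1.118195.
(1.118195 − 1)/T = 0.059098, i.e. 5.91%.

5.91%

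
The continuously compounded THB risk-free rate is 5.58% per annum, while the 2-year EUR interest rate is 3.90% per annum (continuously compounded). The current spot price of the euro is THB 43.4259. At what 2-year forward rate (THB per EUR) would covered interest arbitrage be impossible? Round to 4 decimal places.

T = 2 years.
THB growth factor: e^(0.0558×2) = 1.11806554.
Growth of 1 EUR over T: e^(0.0390×2) = 1.08112266.
So F = 43.4259 × 1.11806554 / 1.08112266 = 44.909800 (THB/EUR).

44.9098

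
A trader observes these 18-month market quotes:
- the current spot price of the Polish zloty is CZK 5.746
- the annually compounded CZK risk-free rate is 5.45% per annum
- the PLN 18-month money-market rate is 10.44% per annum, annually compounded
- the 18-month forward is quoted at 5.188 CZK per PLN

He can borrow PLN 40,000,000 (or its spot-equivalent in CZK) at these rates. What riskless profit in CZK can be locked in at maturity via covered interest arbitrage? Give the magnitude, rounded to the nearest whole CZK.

CZK 8,031,536

T = 18/12 years.
Keep in PLN, deliver into the forward: 40,000,000·1.16061878892·5.188 = CZK 240,851,611.08.
Swap to CZK now, deposit: 40,000,000·5.746·1.08285392765 = CZK 248,883,146.73.
The quoted forward undervalues PLN, so borrow PLN, convert to CZK at spot, deposit the CZK at 5.45%, and buy PLN forward at 5.188 to cover the loan.
The gap between the two covered legs is CZK 8,031,536.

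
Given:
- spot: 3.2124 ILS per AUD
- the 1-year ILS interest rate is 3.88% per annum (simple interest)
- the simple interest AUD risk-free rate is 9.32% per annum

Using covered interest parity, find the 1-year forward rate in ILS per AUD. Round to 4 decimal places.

3.0525

T = 1 year.
Growth of 1 ILS over T: 1 + 0.0388×1 = 1.038800.
AUD growth factor: 1 + 0.0932×1 = 1.093200.
Forward (ILS per AUD) = 3.2124 × 1.038800 / 1.093200 = 3.052544.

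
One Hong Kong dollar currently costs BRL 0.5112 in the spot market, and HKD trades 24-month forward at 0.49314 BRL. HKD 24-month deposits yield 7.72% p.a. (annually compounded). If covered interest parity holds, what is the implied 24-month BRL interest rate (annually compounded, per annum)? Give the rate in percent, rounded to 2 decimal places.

T = 2 years.
CIP gives F = S · g_BRL/g_HKD, so g_BRL/g_HKD = 0.49314/0.5112 = 0.9646714.
The HKD side grows by (1 + 0.0772)^2 = 1.1603598.
That pins the BRL growth at 1.1193659.
r = 1.1193659^(1/2) − 1 = 0.058001 → 5.80%.

5.80%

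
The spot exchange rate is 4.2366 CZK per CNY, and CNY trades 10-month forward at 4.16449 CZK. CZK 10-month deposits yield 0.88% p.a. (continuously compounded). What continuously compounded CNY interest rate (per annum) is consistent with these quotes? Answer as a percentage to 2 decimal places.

2.94%

T = 10/12 years.
By CIP, F/S equals the CZK-to-CNY growth ratio: 4.16449/4.2366 = 0.9829793.
The CZK side grows by e^(0.0088×10/12) = 1.0073603.
Hence g_CNY = 1.0248032.
Take logs: ln 1.0248032 / (10/12) = 0.029401, so 2.94%.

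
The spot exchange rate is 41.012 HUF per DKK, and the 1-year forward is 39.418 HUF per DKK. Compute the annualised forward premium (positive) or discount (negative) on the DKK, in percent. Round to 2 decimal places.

-3.89%

T = 1 year.
DKK trades forward at -3.88667% vs spot over the period.
Per annum: -0.0388667 / 1 = -0.038867 = -3.89%.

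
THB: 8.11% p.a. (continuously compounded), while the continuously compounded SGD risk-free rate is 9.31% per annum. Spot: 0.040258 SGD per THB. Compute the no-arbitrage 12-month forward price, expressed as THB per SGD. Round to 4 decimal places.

T = 1 year.
SGD growth factor: e^(0.0931×1) = 1.09757149.
Growth of 1 THB over T: e^(0.0811×1) = 1.08447934.
Forward (SGD per THB) = 0.040258 × 1.09757149 / 1.08447934 = 0.040744006.
Quoted the other way: 1/0.040744006 = 24.5435 THB per SGD.

24.5435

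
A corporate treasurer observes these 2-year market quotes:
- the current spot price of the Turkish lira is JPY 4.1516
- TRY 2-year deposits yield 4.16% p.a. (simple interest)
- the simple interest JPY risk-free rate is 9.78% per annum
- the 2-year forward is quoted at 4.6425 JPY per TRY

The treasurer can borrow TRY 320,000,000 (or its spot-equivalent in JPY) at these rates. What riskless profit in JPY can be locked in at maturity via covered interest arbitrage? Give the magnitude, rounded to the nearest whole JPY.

JPY 20,832,973

T = 2 years.
Invest the TRY and cover forward: 320,000,000 × 1.083200 × 4.6425 = JPY 1,609,201,920.00.
Convert at spot and invest in JPY: 320,000,000 × 4.1516 × 1.195600 = JPY 1,588,368,947.20.
The quoted forward overvalues TRY, so borrow JPY, buy TRY at spot, deposit the TRY at 4.16%, and sell the proceeds forward at 4.6425.
Arbitrage profit = |1,609,201,920.00 − 1,588,368,947.20| = JPY 20,832,973.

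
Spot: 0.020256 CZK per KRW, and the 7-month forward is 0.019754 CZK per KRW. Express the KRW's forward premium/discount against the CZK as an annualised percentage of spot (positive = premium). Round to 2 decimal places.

T = 7/12 years.
(F − S)/S = (0.019754 − 0.020256)/0.020256 = -0.0247828.
Per annum: -0.0247828 / (7/12) = -0.042485 = -4.25%.

-4.25%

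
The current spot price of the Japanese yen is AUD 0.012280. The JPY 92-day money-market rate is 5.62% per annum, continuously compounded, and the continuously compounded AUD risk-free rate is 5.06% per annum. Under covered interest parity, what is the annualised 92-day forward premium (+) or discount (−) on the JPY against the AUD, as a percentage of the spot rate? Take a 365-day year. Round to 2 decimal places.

-0.56%

T = 92/365 years.
No-arbitrage forward: 0.01228 × 1.0128357 / 1.0142663 = 0.012262679 AUD/JPY.
Annualised premium = (F − S)/S × (1/T) = (0.012262679 − 0.01228)/0.01228 ÷ (92/365) = -0.56%.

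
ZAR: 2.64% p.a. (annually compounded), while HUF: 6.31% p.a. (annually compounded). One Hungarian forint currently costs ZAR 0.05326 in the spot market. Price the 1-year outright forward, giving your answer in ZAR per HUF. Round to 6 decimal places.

0.051421

T = 1 year.
ZAR growth factor: (1 + 0.0264)^1 = 1.026400.
HUF growth factor: (1 + 0.0631)^1 = 1.063100.
So F = 0.05326 × 1.026400 / 1.063100 = 0.05142138 (ZAR/HUF).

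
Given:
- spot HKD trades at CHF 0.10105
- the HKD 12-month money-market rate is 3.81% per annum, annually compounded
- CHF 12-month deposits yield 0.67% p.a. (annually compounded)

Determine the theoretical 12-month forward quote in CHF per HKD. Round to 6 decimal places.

T = 1 year.
Growth of 1 CHF over T: (1 + 0.0067)^1 = 1.006700.
HKD accumulates by (1 + 0.0381)^1 = 1.038100.
Forward (CHF per HKD) = 0.10105 × 1.006700 / 1.038100 = 0.09799348.

0.097993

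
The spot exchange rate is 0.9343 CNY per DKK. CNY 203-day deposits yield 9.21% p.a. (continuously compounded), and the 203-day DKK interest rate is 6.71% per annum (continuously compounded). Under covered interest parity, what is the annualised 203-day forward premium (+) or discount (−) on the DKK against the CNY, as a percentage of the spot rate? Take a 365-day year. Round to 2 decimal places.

T = 203/365 years.
No-arbitrage forward: 0.9343 × 1.0525573 / 1.0380237 = 0.9473813 CNY/DKK.
Annualised premium = (F − S)/S × (1/T) = (0.9473813 − 0.9343)/0.9343 ÷ (203/365) = 2.52%.

+2.52%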